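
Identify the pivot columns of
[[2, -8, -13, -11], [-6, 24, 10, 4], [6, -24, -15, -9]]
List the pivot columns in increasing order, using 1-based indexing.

r1 → 1/2·r1
  [  1   -4  -13/2  -11/2 ]
  [ -6   24     10      4 ]
  [  6  -24    -15     -9 ]
r2 → r2 + 6·r1
  [ 1   -4  -13/2  -11/2 ]
  [ 0    0    -29    -29 ]
  [ 6  -24    -15     -9 ]
r3 → r3 − 6·r1
  [ 1  -4  -13/2  -11/2 ]
  [ 0   0    -29    -29 ]
  [ 0   0     24     24 ]
r2 → -1/29·r2
  [ 1  -4  -13/2  -11/2 ]
  [ 0   0      1      1 ]
  [ 0   0     24     24 ]
r3 → r3 − 24·r2
  [ 1  -4  -13/2  -11/2 ]
  [ 0   0      1      1 ]
  [ 0   0      0      0 ]
r1 → r1 + 13/2·r2
  [ 1  -4  0  1 ]
  [ 0   0  1  1 ]
  [ 0   0  0  0 ]
Pivot columns are the columns containing a leading 1.

1, 3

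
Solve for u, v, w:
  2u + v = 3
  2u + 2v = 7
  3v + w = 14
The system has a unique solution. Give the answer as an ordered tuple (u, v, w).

Form the augmented matrix and row-reduce:
  [ 2  1  0  |   3 ]
  [ 2  2  0  |   7 ]
  [ 0  3  1  |  14 ]
R1 := 1/2·R1
  [ 1  1/2  0  |  3/2 ]
  [ 2    2  0  |    7 ]
  [ 0    3  1  |   14 ]
R2 := R2 − 2·R1
  [ 1  1/2  0  |  3/2 ]
  [ 0    1  0  |    4 ]
  [ 0    3  1  |   14 ]
R3 := R3 − 3·R2
  [ 1  1/2  0  |  3/2 ]
  [ 0    1  0  |    4 ]
  [ 0    0  1  |    2 ]
R1 := R1 − 1/2·R2
  [ 1  0  0  |  -1/2 ]
  [ 0  1  0  |     4 ]
  [ 0  0  1  |     2 ]
Reading off the last column: u = -1/2, v = 4, w = 2.

(-1/2, 4, 2)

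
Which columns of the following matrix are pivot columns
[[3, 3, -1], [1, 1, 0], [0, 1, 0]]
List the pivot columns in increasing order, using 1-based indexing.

1, 2, 3

Multiply ρ1 by 1/3.
  [ 1  1  -1/3 ]
  [ 1  1     0 ]
  [ 0  1     0 ]
Subtract ρ1 from ρ2.
  [ 1  1  -1/3 ]
  [ 0  0   1/3 ]
  [ 0  1     0 ]
Swap ρ2 and ρ3.
  [ 1  1  -1/3 ]
  [ 0  1     0 ]
  [ 0  0   1/3 ]
Multiply ρ3 by 3.
  [ 1  1  -1/3 ]
  [ 0  1     0 ]
  [ 0  0     1 ]
Add 1/3 times ρ3 to ρ1.
  [ 1  1  0 ]
  [ 0  1  0 ]
  [ 0  0  1 ]
Subtract ρ2 from ρ1.
  [ 1  0  0 ]
  [ 0  1  0 ]
  [ 0  0  1 ]
Pivot columns are the columns containing a leading 1.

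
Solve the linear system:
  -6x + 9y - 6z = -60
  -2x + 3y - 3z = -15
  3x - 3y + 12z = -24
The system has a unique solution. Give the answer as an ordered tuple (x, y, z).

Form the augmented matrix and row-reduce:
  [ -6   9  -6  |  -60 ]
  [ -2   3  -3  |  -15 ]
  [  3  -3  12  |  -24 ]
Multiply ρ1 by -1/6.
  [  1  -3/2   1  |   10 ]
  [ -2     3  -3  |  -15 ]
  [  3    -3  12  |  -24 ]
Add 2 times ρ1 to ρ2.
  [ 1  -3/2   1  |   10 ]
  [ 0     0  -1  |    5 ]
  [ 3    -3  12  |  -24 ]
Subtract 3 times ρ1 from ρ3.
  [ 1  -3/2   1  |   10 ]
  [ 0     0  -1  |    5 ]
  [ 0   3/2   9  |  -54 ]
Swap ρ2 and ρ3.
  [ 1  -3/2   1  |   10 ]
  [ 0   3/2   9  |  -54 ]
  [ 0     0  -1  |    5 ]
Multiply ρ2 by 2/3.
  [ 1  -3/2   1  |   10 ]
  [ 0     1   6  |  -36 ]
  [ 0     0  -1  |    5 ]
Multiply ρ3 by -1.
  [ 1  -3/2  1  |   10 ]
  [ 0     1  6  |  -36 ]
  [ 0     0  1  |   -5 ]
Subtract 6 times ρ3 from ρ2.
  [ 1  -3/2  1  |  10 ]
  [ 0     1  0  |  -6 ]
  [ 0     0  1  |  -5 ]
Subtract ρ3 from ρ1.
  [ 1  -3/2  0  |  15 ]
  [ 0     1  0  |  -6 ]
  [ 0     0  1  |  -5 ]
Add 3/2 times ρ2 to ρ1.
  [ 1  0  0  |   6 ]
  [ 0  1  0  |  -6 ]
  [ 0  0  1  |  -5 ]
Reading off the last column: x = 6, y = -6, z = -5.

(6, -6, -5)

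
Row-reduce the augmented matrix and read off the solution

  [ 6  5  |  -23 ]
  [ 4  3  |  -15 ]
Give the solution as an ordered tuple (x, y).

Multiply ρ1 by 1/6.
  [ 1  5/6  |  -23/6 ]
  [ 4    3  |    -15 ]
Subtract 4 times ρ1 from ρ2.
  [ 1   5/6  |  -23/6 ]
  [ 0  -1/3  |    1/3 ]
Multiply ρ2 by -3.
  [ 1  5/6  |  -23/6 ]
  [ 0    1  |     -1 ]
Subtract 5/6 times ρ2 from ρ1.
  [ 1  0  |  -3 ]
  [ 0  1  |  -1 ]
Reading off the last column: x = -3, y = -1.

(-3, -1)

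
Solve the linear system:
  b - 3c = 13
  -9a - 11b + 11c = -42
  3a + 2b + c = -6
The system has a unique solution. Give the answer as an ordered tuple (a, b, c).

Form the augmented matrix and row-reduce:
  [  0    1  -3  |   13 ]
  [ -9  -11  11  |  -42 ]
  [  3    2   1  |   -6 ]
ρ1 <-> ρ2
  [ -9  -11  11  |  -42 ]
  [  0    1  -3  |   13 ]
  [  3    2   1  |   -6 ]
ρ1 ← -1/9·ρ1
  [ 1  11/9  -11/9  |  14/3 ]
  [ 0     1     -3  |    13 ]
  [ 3     2      1  |    -6 ]
ρ3 ← ρ3 − 3·ρ1
  [ 1  11/9  -11/9  |  14/3 ]
  [ 0     1     -3  |    13 ]
  [ 0  -5/3   14/3  |   -20 ]
ρ3 ← ρ3 + 5/3·ρ2
  [ 1  11/9  -11/9  |  14/3 ]
  [ 0     1     -3  |    13 ]
  [ 0     0   -1/3  |   5/3 ]
ρ3 ← -3·ρ3
  [ 1  11/9  -11/9  |  14/3 ]
  [ 0     1     -3  |    13 ]
  [ 0     0      1  |    -5 ]
ρ2 ← ρ2 + 3·ρ3
  [ 1  11/9  -11/9  |  14/3 ]
  [ 0     1      0  |    -2 ]
  [ 0     0      1  |    -5 ]
ρ1 ← ρ1 + 11/9·ρ3
  [ 1  11/9  0  |  -13/9 ]
  [ 0     1  0  |     -2 ]
  [ 0     0  1  |     -5 ]
ρ1 ← ρ1 − 11/9·ρ2
  [ 1  0  0  |   1 ]
  [ 0  1  0  |  -2 ]
  [ 0  0  1  |  -5 ]
Reading off the last column: a = 1, b = -2, c = -5.

(1, -2, -5)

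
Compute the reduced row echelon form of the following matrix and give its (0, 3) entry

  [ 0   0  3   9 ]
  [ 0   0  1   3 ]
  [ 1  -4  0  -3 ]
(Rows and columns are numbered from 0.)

R1 <-> R3
  [ 1  -4  0  -3 ]
  [ 0   0  1   3 ]
  [ 0   0  3   9 ]
R3 -> R3 − 3·R2
  [ 1  -4  0  -3 ]
  [ 0   0  1   3 ]
  [ 0   0  0   0 ]

-3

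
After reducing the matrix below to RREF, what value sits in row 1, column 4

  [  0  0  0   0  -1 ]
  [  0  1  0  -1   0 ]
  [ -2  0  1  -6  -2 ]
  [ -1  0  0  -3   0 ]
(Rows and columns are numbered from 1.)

3

Swap r1 and r3.
  [ -2  0  1  -6  -2 ]
  [  0  1  0  -1   0 ]
  [  0  0  0   0  -1 ]
  [ -1  0  0  -3   0 ]
Multiply r1 by -1/2.
  [  1  0  -1/2   3   1 ]
  [  0  1     0  -1   0 ]
  [  0  0     0   0  -1 ]
  [ -1  0     0  -3   0 ]
Add r1 to r4.
  [ 1  0  -1/2   3   1 ]
  [ 0  1     0  -1   0 ]
  [ 0  0     0   0  -1 ]
  [ 0  0  -1/2   0   1 ]
Swap r3 and r4.
  [ 1  0  -1/2   3   1 ]
  [ 0  1     0  -1   0 ]
  [ 0  0  -1/2   0   1 ]
  [ 0  0     0   0  -1 ]
Multiply r3 by -2.
  [ 1  0  -1/2   3   1 ]
  [ 0  1     0  -1   0 ]
  [ 0  0     1   0  -2 ]
  [ 0  0     0   0  -1 ]
Multiply r4 by -1.
  [ 1  0  -1/2   3   1 ]
  [ 0  1     0  -1   0 ]
  [ 0  0     1   0  -2 ]
  [ 0  0     0   0   1 ]
Add 2 times r4 to r3.
  [ 1  0  -1/2   3  1 ]
  [ 0  1     0  -1  0 ]
  [ 0  0     1   0  0 ]
  [ 0  0     0   0  1 ]
Subtract r4 from r1.
  [ 1  0  -1/2   3  0 ]
  [ 0  1     0  -1  0 ]
  [ 0  0     1   0  0 ]
  [ 0  0     0   0  1 ]
Add 1/2 times r3 to r1.
  [ 1  0  0   3  0 ]
  [ 0  1  0  -1  0 ]
  [ 0  0  1   0  0 ]
  [ 0  0  0   0  1 ]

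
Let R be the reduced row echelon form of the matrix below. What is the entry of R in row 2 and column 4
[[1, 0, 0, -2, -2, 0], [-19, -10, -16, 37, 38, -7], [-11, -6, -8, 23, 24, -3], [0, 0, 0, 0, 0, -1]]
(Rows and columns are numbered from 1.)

-3/2

R2 -> R2 + 19·R1
R3 -> R3 + 11·R1
R2 -> -1/10·R2
R3 -> R3 + 6·R2
R3 -> 5/8·R3
R4 -> -1·R4
R3 -> R3 − 3/4·R4
R2 -> R2 − 7/10·R4
R2 -> R2 − 8/5·R3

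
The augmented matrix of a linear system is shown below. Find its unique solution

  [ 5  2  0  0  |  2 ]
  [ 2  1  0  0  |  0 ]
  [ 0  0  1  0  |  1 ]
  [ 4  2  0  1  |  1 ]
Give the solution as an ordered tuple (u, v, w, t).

(2, -4, 1, 1)

R1 := 1/5·R1
  [ 1  2/5  0  0  |  2/5 ]
  [ 2    1  0  0  |    0 ]
  [ 0    0  1  0  |    1 ]
  [ 4    2  0  1  |    1 ]
R2 := R2 − 2·R1
  [ 1  2/5  0  0  |   2/5 ]
  [ 0  1/5  0  0  |  -4/5 ]
  [ 0    0  1  0  |     1 ]
  [ 4    2  0  1  |     1 ]
R4 := R4 − 4·R1
  [ 1  2/5  0  0  |   2/5 ]
  [ 0  1/5  0  0  |  -4/5 ]
  [ 0    0  1  0  |     1 ]
  [ 0  2/5  0  1  |  -3/5 ]
R2 := 5·R2
  [ 1  2/5  0  0  |   2/5 ]
  [ 0    1  0  0  |    -4 ]
  [ 0    0  1  0  |     1 ]
  [ 0  2/5  0  1  |  -3/5 ]
R4 := R4 − 2/5·R2
  [ 1  2/5  0  0  |  2/5 ]
  [ 0    1  0  0  |   -4 ]
  [ 0    0  1  0  |    1 ]
  [ 0    0  0  1  |    1 ]
R1 := R1 − 2/5·R2
  [ 1  0  0  0  |   2 ]
  [ 0  1  0  0  |  -4 ]
  [ 0  0  1  0  |   1 ]
  [ 0  0  0  1  |   1 ]
Reading off the last column: u = 2, v = -4, w = 1, t = 1.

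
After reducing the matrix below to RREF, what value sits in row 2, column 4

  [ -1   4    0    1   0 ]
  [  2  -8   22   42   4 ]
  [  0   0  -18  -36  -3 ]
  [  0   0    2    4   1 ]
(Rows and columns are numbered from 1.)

2

R1 -> -1·R1
  [ 1  -4    0   -1   0 ]
  [ 2  -8   22   42   4 ]
  [ 0   0  -18  -36  -3 ]
  [ 0   0    2    4   1 ]
R2 -> R2 − 2·R1
  [ 1  -4    0   -1   0 ]
  [ 0   0   22   44   4 ]
  [ 0   0  -18  -36  -3 ]
  [ 0   0    2    4   1 ]
R2 -> 1/22·R2
  [ 1  -4    0   -1     0 ]
  [ 0   0    1    2  2/11 ]
  [ 0   0  -18  -36    -3 ]
  [ 0   0    2    4     1 ]
R3 -> R3 + 18·R2
  [ 1  -4  0  -1     0 ]
  [ 0   0  1   2  2/11 ]
  [ 0   0  0   0  3/11 ]
  [ 0   0  2   4     1 ]
R4 -> R4 − 2·R2
  [ 1  -4  0  -1     0 ]
  [ 0   0  1   2  2/11 ]
  [ 0   0  0   0  3/11 ]
  [ 0   0  0   0  7/11 ]
R3 -> 11/3·R3
  [ 1  -4  0  -1     0 ]
  [ 0   0  1   2  2/11 ]
  [ 0   0  0   0     1 ]
  [ 0   0  0   0  7/11 ]
R4 -> R4 − 7/11·R3
  [ 1  -4  0  -1     0 ]
  [ 0   0  1   2  2/11 ]
  [ 0   0  0   0     1 ]
  [ 0   0  0   0     0 ]
R2 -> R2 − 2/11·R3
  [ 1  -4  0  -1  0 ]
  [ 0   0  1   2  0 ]
  [ 0   0  0   0  1 ]
  [ 0   0  0   0  0 ]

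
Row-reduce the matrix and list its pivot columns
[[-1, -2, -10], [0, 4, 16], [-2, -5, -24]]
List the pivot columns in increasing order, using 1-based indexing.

Multiply r1 by -1.
Add 2 times r1 to r3.
Multiply r2 by 1/4.
Add r2 to r3.
Subtract 2 times r2 from r1.
Pivot columns are the columns containing a leading 1.

1, 2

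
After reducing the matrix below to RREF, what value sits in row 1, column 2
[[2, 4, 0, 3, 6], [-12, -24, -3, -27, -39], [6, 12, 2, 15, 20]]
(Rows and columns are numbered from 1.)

r1 := 1/2·r1
  [   1    2   0  3/2    3 ]
  [ -12  -24  -3  -27  -39 ]
  [   6   12   2   15   20 ]
r2 := r2 + 12·r1
  [ 1   2   0  3/2   3 ]
  [ 0   0  -3   -9  -3 ]
  [ 6  12   2   15  20 ]
r3 := r3 − 6·r1
  [ 1  2   0  3/2   3 ]
  [ 0  0  -3   -9  -3 ]
  [ 0  0   2    6   2 ]
r2 := -1/3·r2
  [ 1  2  0  3/2  3 ]
  [ 0  0  1    3  1 ]
  [ 0  0  2    6  2 ]
r3 := r3 − 2·r2
  [ 1  2  0  3/2  3 ]
  [ 0  0  1    3  1 ]
  [ 0  0  0    0  0 ]

2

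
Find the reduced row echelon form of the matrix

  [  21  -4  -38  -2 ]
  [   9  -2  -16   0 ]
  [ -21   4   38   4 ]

[[1, 0, -2, 0], [0, 1, -1, 0], [0, 0, 0, 1]]

r1 -> 1/21·r1
  [   1  -4/21  -38/21  -2/21 ]
  [   9     -2     -16      0 ]
  [ -21      4      38      4 ]
r2 -> r2 − 9·r1
  [   1  -4/21  -38/21  -2/21 ]
  [   0   -2/7     2/7    6/7 ]
  [ -21      4      38      4 ]
r3 -> r3 + 21·r1
  [ 1  -4/21  -38/21  -2/21 ]
  [ 0   -2/7     2/7    6/7 ]
  [ 0      0       0      2 ]
r2 -> -7/2·r2
  [ 1  -4/21  -38/21  -2/21 ]
  [ 0      1      -1     -3 ]
  [ 0      0       0      2 ]
r3 -> 1/2·r3
  [ 1  -4/21  -38/21  -2/21 ]
  [ 0      1      -1     -3 ]
  [ 0      0       0      1 ]
r2 -> r2 + 3·r3
  [ 1  -4/21  -38/21  -2/21 ]
  [ 0      1      -1      0 ]
  [ 0      0       0      1 ]
r1 -> r1 + 2/21·r3
  [ 1  -4/21  -38/21  0 ]
  [ 0      1      -1  0 ]
  [ 0      0       0  1 ]
r1 -> r1 + 4/21·r2
  [ 1  0  -2  0 ]
  [ 0  1  -1  0 ]
  [ 0  0   0  1 ]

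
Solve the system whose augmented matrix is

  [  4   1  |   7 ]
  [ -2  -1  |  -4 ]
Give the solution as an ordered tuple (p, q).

Multiply r1 by 1/4.
  [  1  1/4  |  7/4 ]
  [ -2   -1  |   -4 ]
Add 2 times r1 to r2.
  [ 1   1/4  |   7/4 ]
  [ 0  -1/2  |  -1/2 ]
Multiply r2 by -2.
  [ 1  1/4  |  7/4 ]
  [ 0    1  |    1 ]
Subtract 1/4 times r2 from r1.
  [ 1  0  |  3/2 ]
  [ 0  1  |    1 ]
Reading off the last column: p = 3/2, q = 1.

(3/2, 1)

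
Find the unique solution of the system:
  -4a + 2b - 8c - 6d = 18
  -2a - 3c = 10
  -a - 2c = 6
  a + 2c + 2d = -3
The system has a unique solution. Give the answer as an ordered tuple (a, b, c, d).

(-2, 3/2, -2, 3/2)

Form the augmented matrix and row-reduce:
  [ -4  2  -8  -6  |  18 ]
  [ -2  0  -3   0  |  10 ]
  [ -1  0  -2   0  |   6 ]
  [  1  0   2   2  |  -3 ]
ρ1 → -1/4·ρ1
ρ2 → ρ2 + 2·ρ1
ρ3 → ρ3 + ρ1
ρ4 → ρ4 − ρ1
ρ2 → -1·ρ2
ρ3 → ρ3 + 1/2·ρ2
ρ4 → ρ4 − 1/2·ρ2
ρ3 → -2·ρ3
ρ4 → ρ4 − 1/2·ρ3
ρ4 → 1/2·ρ4
ρ2 → ρ2 + 3·ρ4
ρ1 → ρ1 − 3/2·ρ4
ρ2 → ρ2 + ρ3
ρ1 → ρ1 − 2·ρ3
ρ1 → ρ1 + 1/2·ρ2
Reading off the last column: a = -2, b = 3/2, c = -2, d = 3/2.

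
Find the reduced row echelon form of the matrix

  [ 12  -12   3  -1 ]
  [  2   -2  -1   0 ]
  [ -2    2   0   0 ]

[[1, -1, 0, 0], [0, 0, 1, 0], [0, 0, 0, 1]]

R1 -> 1/12·R1
  [  1  -1  1/4  -1/12 ]
  [  2  -2   -1      0 ]
  [ -2   2    0      0 ]
R2 -> R2 − 2·R1
  [  1  -1   1/4  -1/12 ]
  [  0   0  -3/2    1/6 ]
  [ -2   2     0      0 ]
R3 -> R3 + 2·R1
  [ 1  -1   1/4  -1/12 ]
  [ 0   0  -3/2    1/6 ]
  [ 0   0   1/2   -1/6 ]
R2 -> -2/3·R2
  [ 1  -1  1/4  -1/12 ]
  [ 0   0    1   -1/9 ]
  [ 0   0  1/2   -1/6 ]
R3 -> R3 − 1/2·R2
  [ 1  -1  1/4  -1/12 ]
  [ 0   0    1   -1/9 ]
  [ 0   0    0   -1/9 ]
R3 -> -9·R3
  [ 1  -1  1/4  -1/12 ]
  [ 0   0    1   -1/9 ]
  [ 0   0    0      1 ]
R2 -> R2 + 1/9·R3
  [ 1  -1  1/4  -1/12 ]
  [ 0   0    1      0 ]
  [ 0   0    0      1 ]
R1 -> R1 + 1/12·R3
  [ 1  -1  1/4  0 ]
  [ 0   0    1  0 ]
  [ 0   0    0  1 ]
R1 -> R1 − 1/4·R2
  [ 1  -1  0  0 ]
  [ 0   0  1  0 ]
  [ 0   0  0  1 ]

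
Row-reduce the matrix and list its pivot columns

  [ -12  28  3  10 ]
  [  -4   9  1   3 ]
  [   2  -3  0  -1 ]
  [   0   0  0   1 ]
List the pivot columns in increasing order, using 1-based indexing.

ρ1 := -1/12·ρ1
  [  1  -7/3  -1/4  -5/6 ]
  [ -4     9     1     3 ]
  [  2    -3     0    -1 ]
  [  0     0     0     1 ]
ρ2 := ρ2 + 4·ρ1
  [ 1  -7/3  -1/4  -5/6 ]
  [ 0  -1/3     0  -1/3 ]
  [ 2    -3     0    -1 ]
  [ 0     0     0     1 ]
ρ3 := ρ3 − 2·ρ1
  [ 1  -7/3  -1/4  -5/6 ]
  [ 0  -1/3     0  -1/3 ]
  [ 0   5/3   1/2   2/3 ]
  [ 0     0     0     1 ]
ρ2 := -3·ρ2
  [ 1  -7/3  -1/4  -5/6 ]
  [ 0     1     0     1 ]
  [ 0   5/3   1/2   2/3 ]
  [ 0     0     0     1 ]
ρ3 := ρ3 − 5/3·ρ2
  [ 1  -7/3  -1/4  -5/6 ]
  [ 0     1     0     1 ]
  [ 0     0   1/2    -1 ]
  [ 0     0     0     1 ]
ρ3 := 2·ρ3
  [ 1  -7/3  -1/4  -5/6 ]
  [ 0     1     0     1 ]
  [ 0     0     1    -2 ]
  [ 0     0     0     1 ]
ρ3 := ρ3 + 2·ρ4
  [ 1  -7/3  -1/4  -5/6 ]
  [ 0     1     0     1 ]
  [ 0     0     1     0 ]
  [ 0     0     0     1 ]
ρ2 := ρ2 − ρ4
  [ 1  -7/3  -1/4  -5/6 ]
  [ 0     1     0     0 ]
  [ 0     0     1     0 ]
  [ 0     0     0     1 ]
ρ1 := ρ1 + 5/6·ρ4
  [ 1  -7/3  -1/4  0 ]
  [ 0     1     0  0 ]
  [ 0     0     1  0 ]
  [ 0     0     0  1 ]
ρ1 := ρ1 + 1/4·ρ3
  [ 1  -7/3  0  0 ]
  [ 0     1  0  0 ]
  [ 0     0  1  0 ]
  [ 0     0  0  1 ]
ρ1 := ρ1 + 7/3·ρ2
  [ 1  0  0  0 ]
  [ 0  1  0  0 ]
  [ 0  0  1  0 ]
  [ 0  0  0  1 ]
Pivot columns are the columns containing a leading 1.

1, 2, 3, 4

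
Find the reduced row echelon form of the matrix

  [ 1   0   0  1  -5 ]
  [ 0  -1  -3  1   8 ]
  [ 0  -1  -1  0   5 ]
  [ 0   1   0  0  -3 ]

[[1, 0, 0, 0, -4], [0, 1, 0, 0, -3], [0, 0, 1, 0, -2], [0, 0, 0, 1, -1]]

r2 -> -1·r2
  [ 1   0   0   1  -5 ]
  [ 0   1   3  -1  -8 ]
  [ 0  -1  -1   0   5 ]
  [ 0   1   0   0  -3 ]
r3 -> r3 + r2
  [ 1  0  0   1  -5 ]
  [ 0  1  3  -1  -8 ]
  [ 0  0  2  -1  -3 ]
  [ 0  1  0   0  -3 ]
r4 -> r4 − r2
  [ 1  0   0   1  -5 ]
  [ 0  1   3  -1  -8 ]
  [ 0  0   2  -1  -3 ]
  [ 0  0  -3   1   5 ]
r3 -> 1/2·r3
  [ 1  0   0     1    -5 ]
  [ 0  1   3    -1    -8 ]
  [ 0  0   1  -1/2  -3/2 ]
  [ 0  0  -3     1     5 ]
r4 -> r4 + 3·r3
  [ 1  0  0     1    -5 ]
  [ 0  1  3    -1    -8 ]
  [ 0  0  1  -1/2  -3/2 ]
  [ 0  0  0  -1/2   1/2 ]
r4 -> -2·r4
  [ 1  0  0     1    -5 ]
  [ 0  1  3    -1    -8 ]
  [ 0  0  1  -1/2  -3/2 ]
  [ 0  0  0     1    -1 ]
r3 -> r3 + 1/2·r4
  [ 1  0  0   1  -5 ]
  [ 0  1  3  -1  -8 ]
  [ 0  0  1   0  -2 ]
  [ 0  0  0   1  -1 ]
r2 -> r2 + r4
  [ 1  0  0  1  -5 ]
  [ 0  1  3  0  -9 ]
  [ 0  0  1  0  -2 ]
  [ 0  0  0  1  -1 ]
r1 -> r1 − r4
  [ 1  0  0  0  -4 ]
  [ 0  1  3  0  -9 ]
  [ 0  0  1  0  -2 ]
  [ 0  0  0  1  -1 ]
r2 -> r2 − 3·r3
  [ 1  0  0  0  -4 ]
  [ 0  1  0  0  -3 ]
  [ 0  0  1  0  -2 ]
  [ 0  0  0  1  -1 ]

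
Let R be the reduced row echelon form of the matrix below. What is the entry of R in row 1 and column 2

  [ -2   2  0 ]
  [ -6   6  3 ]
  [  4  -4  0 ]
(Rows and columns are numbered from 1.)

-1

R1 := -1/2·R1
R2 := R2 + 6·R1
R3 := R3 − 4·R1
R2 := 1/3·R2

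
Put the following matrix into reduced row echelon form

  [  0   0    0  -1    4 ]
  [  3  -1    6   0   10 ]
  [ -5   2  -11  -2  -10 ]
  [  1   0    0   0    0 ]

[[1, 0, 0, 0, 0], [0, 1, 0, 0, 2], [0, 0, 1, 0, 2], [0, 0, 0, 1, -4]]

ρ1 <=> ρ2
ρ1 -> 1/3·ρ1
ρ3 -> ρ3 + 5·ρ1
ρ4 -> ρ4 − ρ1
ρ2 <=> ρ3
ρ2 -> 3·ρ2
ρ4 -> ρ4 − 1/3·ρ2
ρ3 <=> ρ4
ρ3 -> -1·ρ3
ρ4 -> -1·ρ4
ρ3 -> ρ3 + 2·ρ4
ρ2 -> ρ2 + 6·ρ4
ρ2 -> ρ2 + 3·ρ3
ρ1 -> ρ1 − 2·ρ3
ρ1 -> ρ1 + 1/3·ρ2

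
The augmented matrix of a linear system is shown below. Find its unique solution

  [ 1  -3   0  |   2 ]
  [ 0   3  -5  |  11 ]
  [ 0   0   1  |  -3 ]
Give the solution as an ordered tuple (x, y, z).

Multiply R2 by 1/3.
  [ 1  -3     0  |     2 ]
  [ 0   1  -5/3  |  11/3 ]
  [ 0   0     1  |    -3 ]
Add 5/3 times R3 to R2.
  [ 1  -3  0  |     2 ]
  [ 0   1  0  |  -4/3 ]
  [ 0   0  1  |    -3 ]
Add 3 times R2 to R1.
  [ 1  0  0  |    -2 ]
  [ 0  1  0  |  -4/3 ]
  [ 0  0  1  |    -3 ]
Reading off the last column: x = -2, y = -4/3, z = -3.

(-2, -4/3, -3)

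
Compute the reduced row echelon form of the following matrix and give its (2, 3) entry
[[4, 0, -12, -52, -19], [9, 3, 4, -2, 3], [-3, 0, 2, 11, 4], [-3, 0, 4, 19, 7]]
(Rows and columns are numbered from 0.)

Multiply R1 by 1/4.
  [  1  0  -3  -13  -19/4 ]
  [  9  3   4   -2      3 ]
  [ -3  0   2   11      4 ]
  [ -3  0   4   19      7 ]
Subtract 9 times R1 from R2.
  [  1  0  -3  -13  -19/4 ]
  [  0  3  31  115  183/4 ]
  [ -3  0   2   11      4 ]
  [ -3  0   4   19      7 ]
Add 3 times R1 to R3.
  [  1  0  -3  -13  -19/4 ]
  [  0  3  31  115  183/4 ]
  [  0  0  -7  -28  -41/4 ]
  [ -3  0   4   19      7 ]
Add 3 times R1 to R4.
  [ 1  0  -3  -13  -19/4 ]
  [ 0  3  31  115  183/4 ]
  [ 0  0  -7  -28  -41/4 ]
  [ 0  0  -5  -20  -29/4 ]
Multiply R2 by 1/3.
  [ 1  0    -3    -13  -19/4 ]
  [ 0  1  31/3  115/3   61/4 ]
  [ 0  0    -7    -28  -41/4 ]
  [ 0  0    -5    -20  -29/4 ]
Multiply R3 by -1/7.
  [ 1  0    -3    -13  -19/4 ]
  [ 0  1  31/3  115/3   61/4 ]
  [ 0  0     1      4  41/28 ]
  [ 0  0    -5    -20  -29/4 ]
Add 5 times R3 to R4.
  [ 1  0    -3    -13  -19/4 ]
  [ 0  1  31/3  115/3   61/4 ]
  [ 0  0     1      4  41/28 ]
  [ 0  0     0      0   1/14 ]
Multiply R4 by 14.
  [ 1  0    -3    -13  -19/4 ]
  [ 0  1  31/3  115/3   61/4 ]
  [ 0  0     1      4  41/28 ]
  [ 0  0     0      0      1 ]
Subtract 41/28 times R4 from R3.
  [ 1  0    -3    -13  -19/4 ]
  [ 0  1  31/3  115/3   61/4 ]
  [ 0  0     1      4      0 ]
  [ 0  0     0      0      1 ]
Subtract 61/4 times R4 from R2.
  [ 1  0    -3    -13  -19/4 ]
  [ 0  1  31/3  115/3      0 ]
  [ 0  0     1      4      0 ]
  [ 0  0     0      0      1 ]
Add 19/4 times R4 to R1.
  [ 1  0    -3    -13  0 ]
  [ 0  1  31/3  115/3  0 ]
  [ 0  0     1      4  0 ]
  [ 0  0     0      0  1 ]
Subtract 31/3 times R3 from R2.
  [ 1  0  -3  -13  0 ]
  [ 0  1   0   -3  0 ]
  [ 0  0   1    4  0 ]
  [ 0  0   0    0  1 ]
Add 3 times R3 to R1.
  [ 1  0  0  -1  0 ]
  [ 0  1  0  -3  0 ]
  [ 0  0  1   4  0 ]
  [ 0  0  0   0  1 ]

4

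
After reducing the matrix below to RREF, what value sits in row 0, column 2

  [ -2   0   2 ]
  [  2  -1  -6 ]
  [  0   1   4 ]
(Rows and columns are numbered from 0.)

r1 := -1/2·r1
r2 := r2 − 2·r1
r2 := -1·r2
r3 := r3 − r2

-1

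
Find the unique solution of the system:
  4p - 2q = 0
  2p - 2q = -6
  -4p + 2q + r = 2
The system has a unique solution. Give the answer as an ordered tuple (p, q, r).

Form the augmented matrix and row-reduce:
  [  4  -2  0  |   0 ]
  [  2  -2  0  |  -6 ]
  [ -4   2  1  |   2 ]
ρ1 -> 1/4·ρ1
ρ2 -> ρ2 − 2·ρ1
ρ3 -> ρ3 + 4·ρ1
ρ2 -> -1·ρ2
ρ1 -> ρ1 + 1/2·ρ2
Reading off the last column: p = 3, q = 6, r = 2.

(3, 6, 2)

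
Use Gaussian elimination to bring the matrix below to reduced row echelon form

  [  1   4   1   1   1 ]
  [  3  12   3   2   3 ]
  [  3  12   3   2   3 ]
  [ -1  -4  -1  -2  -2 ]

ρ2 → ρ2 − 3·ρ1
  [  1   4   1   1   1 ]
  [  0   0   0  -1   0 ]
  [  3  12   3   2   3 ]
  [ -1  -4  -1  -2  -2 ]
ρ3 → ρ3 − 3·ρ1
  [  1   4   1   1   1 ]
  [  0   0   0  -1   0 ]
  [  0   0   0  -1   0 ]
  [ -1  -4  -1  -2  -2 ]
ρ4 → ρ4 + ρ1
  [ 1  4  1   1   1 ]
  [ 0  0  0  -1   0 ]
  [ 0  0  0  -1   0 ]
  [ 0  0  0  -1  -1 ]
ρ2 → -1·ρ2
  [ 1  4  1   1   1 ]
  [ 0  0  0   1   0 ]
  [ 0  0  0  -1   0 ]
  [ 0  0  0  -1  -1 ]
ρ3 → ρ3 + ρ2
  [ 1  4  1   1   1 ]
  [ 0  0  0   1   0 ]
  [ 0  0  0   0   0 ]
  [ 0  0  0  -1  -1 ]
ρ4 → ρ4 + ρ2
  [ 1  4  1  1   1 ]
  [ 0  0  0  1   0 ]
  [ 0  0  0  0   0 ]
  [ 0  0  0  0  -1 ]
ρ3 <=> ρ4
  [ 1  4  1  1   1 ]
  [ 0  0  0  1   0 ]
  [ 0  0  0  0  -1 ]
  [ 0  0  0  0   0 ]
ρ3 → -1·ρ3
  [ 1  4  1  1  1 ]
  [ 0  0  0  1  0 ]
  [ 0  0  0  0  1 ]
  [ 0  0  0  0  0 ]
ρ1 → ρ1 − ρ3
  [ 1  4  1  1  0 ]
  [ 0  0  0  1  0 ]
  [ 0  0  0  0  1 ]
  [ 0  0  0  0  0 ]
ρ1 → ρ1 − ρ2
  [ 1  4  1  0  0 ]
  [ 0  0  0  1  0 ]
  [ 0  0  0  0  1 ]
  [ 0  0  0  0  0 ]

[[1, 4, 1, 0, 0], [0, 0, 0, 1, 0], [0, 0, 0, 0, 1], [0, 0, 0, 0, 0]]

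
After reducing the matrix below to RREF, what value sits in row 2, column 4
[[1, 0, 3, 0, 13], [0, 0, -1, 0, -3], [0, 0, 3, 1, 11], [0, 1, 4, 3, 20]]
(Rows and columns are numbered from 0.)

Swap ρ2 and ρ4.
  [ 1  0   3  0  13 ]
  [ 0  1   4  3  20 ]
  [ 0  0   3  1  11 ]
  [ 0  0  -1  0  -3 ]
Multiply ρ3 by 1/3.
  [ 1  0   3    0    13 ]
  [ 0  1   4    3    20 ]
  [ 0  0   1  1/3  11/3 ]
  [ 0  0  -1    0    -3 ]
Add ρ3 to ρ4.
  [ 1  0  3    0    13 ]
  [ 0  1  4    3    20 ]
  [ 0  0  1  1/3  11/3 ]
  [ 0  0  0  1/3   2/3 ]
Multiply ρ4 by 3.
  [ 1  0  3    0    13 ]
  [ 0  1  4    3    20 ]
  [ 0  0  1  1/3  11/3 ]
  [ 0  0  0    1     2 ]
Subtract 1/3 times ρ4 from ρ3.
  [ 1  0  3  0  13 ]
  [ 0  1  4  3  20 ]
  [ 0  0  1  0   3 ]
  [ 0  0  0  1   2 ]
Subtract 3 times ρ4 from ρ2.
  [ 1  0  3  0  13 ]
  [ 0  1  4  0  14 ]
  [ 0  0  1  0   3 ]
  [ 0  0  0  1   2 ]
Subtract 4 times ρ3 from ρ2.
  [ 1  0  3  0  13 ]
  [ 0  1  0  0   2 ]
  [ 0  0  1  0   3 ]
  [ 0  0  0  1   2 ]
Subtract 3 times ρ3 from ρ1.
  [ 1  0  0  0  4 ]
  [ 0  1  0  0  2 ]
  [ 0  0  1  0  3 ]
  [ 0  0  0  1  2 ]

3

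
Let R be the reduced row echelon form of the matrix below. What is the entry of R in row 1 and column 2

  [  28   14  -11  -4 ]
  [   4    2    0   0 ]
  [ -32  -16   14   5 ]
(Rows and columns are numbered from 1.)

Multiply R1 by 1/28.
  [   1  1/2  -11/28  -1/7 ]
  [   4    2       0     0 ]
  [ -32  -16      14     5 ]
Subtract 4 times R1 from R2.
  [   1  1/2  -11/28  -1/7 ]
  [   0    0    11/7   4/7 ]
  [ -32  -16      14     5 ]
Add 32 times R1 to R3.
  [ 1  1/2  -11/28  -1/7 ]
  [ 0    0    11/7   4/7 ]
  [ 0    0    10/7   3/7 ]
Multiply R2 by 7/11.
  [ 1  1/2  -11/28  -1/7 ]
  [ 0    0       1  4/11 ]
  [ 0    0    10/7   3/7 ]
Subtract 10/7 times R2 from R3.
  [ 1  1/2  -11/28   -1/7 ]
  [ 0    0       1   4/11 ]
  [ 0    0       0  -1/11 ]
Multiply R3 by -11.
  [ 1  1/2  -11/28  -1/7 ]
  [ 0    0       1  4/11 ]
  [ 0    0       0     1 ]
Subtract 4/11 times R3 from R2.
  [ 1  1/2  -11/28  -1/7 ]
  [ 0    0       1     0 ]
  [ 0    0       0     1 ]
Add 1/7 times R3 to R1.
  [ 1  1/2  -11/28  0 ]
  [ 0    0       1  0 ]
  [ 0    0       0  1 ]
Add 11/28 times R2 to R1.
  [ 1  1/2  0  0 ]
  [ 0    0  1  0 ]
  [ 0    0  0  1 ]

1/2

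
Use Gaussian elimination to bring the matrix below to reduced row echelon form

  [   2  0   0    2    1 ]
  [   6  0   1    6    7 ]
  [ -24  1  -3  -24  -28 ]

Multiply ρ1 by 1/2.
  [   1  0   0    1  1/2 ]
  [   6  0   1    6    7 ]
  [ -24  1  -3  -24  -28 ]
Subtract 6 times ρ1 from ρ2.
  [   1  0   0    1  1/2 ]
  [   0  0   1    0    4 ]
  [ -24  1  -3  -24  -28 ]
Add 24 times ρ1 to ρ3.
  [ 1  0   0  1  1/2 ]
  [ 0  0   1  0    4 ]
  [ 0  1  -3  0  -16 ]
Swap ρ2 and ρ3.
  [ 1  0   0  1  1/2 ]
  [ 0  1  -3  0  -16 ]
  [ 0  0   1  0    4 ]
Add 3 times ρ3 to ρ2.
  [ 1  0  0  1  1/2 ]
  [ 0  1  0  0   -4 ]
  [ 0  0  1  0    4 ]

[[1, 0, 0, 1, 1/2], [0, 1, 0, 0, -4], [0, 0, 1, 0, 4]]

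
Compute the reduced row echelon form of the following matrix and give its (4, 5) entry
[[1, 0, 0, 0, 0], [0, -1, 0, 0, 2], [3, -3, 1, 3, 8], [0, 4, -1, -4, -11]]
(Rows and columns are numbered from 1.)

r3 := r3 − 3·r1
  [ 1   0   0   0    0 ]
  [ 0  -1   0   0    2 ]
  [ 0  -3   1   3    8 ]
  [ 0   4  -1  -4  -11 ]
r2 := -1·r2
  [ 1   0   0   0    0 ]
  [ 0   1   0   0   -2 ]
  [ 0  -3   1   3    8 ]
  [ 0   4  -1  -4  -11 ]
r3 := r3 + 3·r2
  [ 1  0   0   0    0 ]
  [ 0  1   0   0   -2 ]
  [ 0  0   1   3    2 ]
  [ 0  4  -1  -4  -11 ]
r4 := r4 − 4·r2
  [ 1  0   0   0   0 ]
  [ 0  1   0   0  -2 ]
  [ 0  0   1   3   2 ]
  [ 0  0  -1  -4  -3 ]
r4 := r4 + r3
  [ 1  0  0   0   0 ]
  [ 0  1  0   0  -2 ]
  [ 0  0  1   3   2 ]
  [ 0  0  0  -1  -1 ]
r4 := -1·r4
  [ 1  0  0  0   0 ]
  [ 0  1  0  0  -2 ]
  [ 0  0  1  3   2 ]
  [ 0  0  0  1   1 ]
r3 := r3 − 3·r4
  [ 1  0  0  0   0 ]
  [ 0  1  0  0  -2 ]
  [ 0  0  1  0  -1 ]
  [ 0  0  0  1   1 ]

1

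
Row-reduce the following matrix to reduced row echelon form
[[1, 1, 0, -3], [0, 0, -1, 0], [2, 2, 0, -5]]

R3 -> R3 − 2·R1
  [ 1  1   0  -3 ]
  [ 0  0  -1   0 ]
  [ 0  0   0   1 ]
R2 -> -1·R2
  [ 1  1  0  -3 ]
  [ 0  0  1   0 ]
  [ 0  0  0   1 ]
R1 -> R1 + 3·R3
  [ 1  1  0  0 ]
  [ 0  0  1  0 ]
  [ 0  0  0  1 ]

[[1, 1, 0, 0], [0, 0, 1, 0], [0, 0, 0, 1]]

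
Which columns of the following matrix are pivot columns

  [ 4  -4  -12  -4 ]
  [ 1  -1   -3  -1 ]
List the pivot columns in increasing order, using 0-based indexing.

0

ρ1 -> 1/4·ρ1
  [ 1  -1  -3  -1 ]
  [ 1  -1  -3  -1 ]
ρ2 -> ρ2 − ρ1
  [ 1  -1  -3  -1 ]
  [ 0   0   0   0 ]
Pivot columns are the columns containing a leading 1.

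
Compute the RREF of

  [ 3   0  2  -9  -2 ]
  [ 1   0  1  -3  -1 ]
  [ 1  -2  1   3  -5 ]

[[1, 0, 0, -3, 0], [0, 1, 0, -3, 2], [0, 0, 1, 0, -1]]

Multiply ρ1 by 1/3.
  [ 1   0  2/3  -3  -2/3 ]
  [ 1   0    1  -3    -1 ]
  [ 1  -2    1   3    -5 ]
Subtract ρ1 from ρ2.
  [ 1   0  2/3  -3  -2/3 ]
  [ 0   0  1/3   0  -1/3 ]
  [ 1  -2    1   3    -5 ]
Subtract ρ1 from ρ3.
  [ 1   0  2/3  -3   -2/3 ]
  [ 0   0  1/3   0   -1/3 ]
  [ 0  -2  1/3   6  -13/3 ]
Swap ρ2 and ρ3.
  [ 1   0  2/3  -3   -2/3 ]
  [ 0  -2  1/3   6  -13/3 ]
  [ 0   0  1/3   0   -1/3 ]
Multiply ρ2 by -1/2.
  [ 1  0   2/3  -3  -2/3 ]
  [ 0  1  -1/6  -3  13/6 ]
  [ 0  0   1/3   0  -1/3 ]
Multiply ρ3 by 3.
  [ 1  0   2/3  -3  -2/3 ]
  [ 0  1  -1/6  -3  13/6 ]
  [ 0  0     1   0    -1 ]
Add 1/6 times ρ3 to ρ2.
  [ 1  0  2/3  -3  -2/3 ]
  [ 0  1    0  -3     2 ]
  [ 0  0    1   0    -1 ]
Subtract 2/3 times ρ3 from ρ1.
  [ 1  0  0  -3   0 ]
  [ 0  1  0  -3   2 ]
  [ 0  0  1   0  -1 ]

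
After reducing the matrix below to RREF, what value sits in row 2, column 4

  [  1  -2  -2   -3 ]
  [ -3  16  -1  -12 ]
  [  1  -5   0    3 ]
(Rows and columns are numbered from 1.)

0

Add 3 times R1 to R2.
  [ 1  -2  -2   -3 ]
  [ 0  10  -7  -21 ]
  [ 1  -5   0    3 ]
Subtract R1 from R3.
  [ 1  -2  -2   -3 ]
  [ 0  10  -7  -21 ]
  [ 0  -3   2    6 ]
Multiply R2 by 1/10.
  [ 1  -2     -2      -3 ]
  [ 0   1  -7/10  -21/10 ]
  [ 0  -3      2       6 ]
Add 3 times R2 to R3.
  [ 1  -2     -2      -3 ]
  [ 0   1  -7/10  -21/10 ]
  [ 0   0  -1/10   -3/10 ]
Multiply R3 by -10.
  [ 1  -2     -2      -3 ]
  [ 0   1  -7/10  -21/10 ]
  [ 0   0      1       3 ]
Add 7/10 times R3 to R2.
  [ 1  -2  -2  -3 ]
  [ 0   1   0   0 ]
  [ 0   0   1   3 ]
Add 2 times R3 to R1.
  [ 1  -2  0  3 ]
  [ 0   1  0  0 ]
  [ 0   0  1  3 ]
Add 2 times R2 to R1.
  [ 1  0  0  3 ]
  [ 0  1  0  0 ]
  [ 0  0  1  3 ]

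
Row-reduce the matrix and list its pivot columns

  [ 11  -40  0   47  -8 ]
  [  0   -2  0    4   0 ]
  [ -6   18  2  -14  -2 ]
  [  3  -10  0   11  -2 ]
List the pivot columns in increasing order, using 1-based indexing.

Multiply ρ1 by 1/11.
Add 6 times ρ1 to ρ3.
Subtract 3 times ρ1 from ρ4.
Multiply ρ2 by -1/2.
Add 42/11 times ρ2 to ρ3.
Subtract 10/11 times ρ2 from ρ4.
Multiply ρ3 by 1/2.
Multiply ρ4 by 11/2.
Add 35/11 times ρ4 to ρ3.
Add 8/11 times ρ4 to ρ1.
Add 40/11 times ρ2 to ρ1.
Pivot columns are the columns containing a leading 1.

1, 2, 3, 5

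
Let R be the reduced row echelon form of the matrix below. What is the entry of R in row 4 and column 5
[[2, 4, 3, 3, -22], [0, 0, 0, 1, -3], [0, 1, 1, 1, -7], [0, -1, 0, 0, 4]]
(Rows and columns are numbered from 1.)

-3

r1 -> 1/2·r1
  [ 1   2  3/2  3/2  -11 ]
  [ 0   0    0    1   -3 ]
  [ 0   1    1    1   -7 ]
  [ 0  -1    0    0    4 ]
r2 <=> r3
  [ 1   2  3/2  3/2  -11 ]
  [ 0   1    1    1   -7 ]
  [ 0   0    0    1   -3 ]
  [ 0  -1    0    0    4 ]
r4 -> r4 + r2
  [ 1  2  3/2  3/2  -11 ]
  [ 0  1    1    1   -7 ]
  [ 0  0    0    1   -3 ]
  [ 0  0    1    1   -3 ]
r3 <=> r4
  [ 1  2  3/2  3/2  -11 ]
  [ 0  1    1    1   -7 ]
  [ 0  0    1    1   -3 ]
  [ 0  0    0    1   -3 ]
r3 -> r3 − r4
  [ 1  2  3/2  3/2  -11 ]
  [ 0  1    1    1   -7 ]
  [ 0  0    1    0    0 ]
  [ 0  0    0    1   -3 ]
r2 -> r2 − r4
  [ 1  2  3/2  3/2  -11 ]
  [ 0  1    1    0   -4 ]
  [ 0  0    1    0    0 ]
  [ 0  0    0    1   -3 ]
r1 -> r1 − 3/2·r4
  [ 1  2  3/2  0  -13/2 ]
  [ 0  1    1  0     -4 ]
  [ 0  0    1  0      0 ]
  [ 0  0    0  1     -3 ]
r2 -> r2 − r3
  [ 1  2  3/2  0  -13/2 ]
  [ 0  1    0  0     -4 ]
  [ 0  0    1  0      0 ]
  [ 0  0    0  1     -3 ]
r1 -> r1 − 3/2·r3
  [ 1  2  0  0  -13/2 ]
  [ 0  1  0  0     -4 ]
  [ 0  0  1  0      0 ]
  [ 0  0  0  1     -3 ]
r1 -> r1 − 2·r2
  [ 1  0  0  0  3/2 ]
  [ 0  1  0  0   -4 ]
  [ 0  0  1  0    0 ]
  [ 0  0  0  1   -3 ]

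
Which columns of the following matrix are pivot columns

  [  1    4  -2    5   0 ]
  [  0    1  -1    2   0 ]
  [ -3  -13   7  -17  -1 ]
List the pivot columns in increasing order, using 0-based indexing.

ρ3 := ρ3 + 3·ρ1
  [ 1   4  -2   5   0 ]
  [ 0   1  -1   2   0 ]
  [ 0  -1   1  -2  -1 ]
ρ3 := ρ3 + ρ2
  [ 1  4  -2  5   0 ]
  [ 0  1  -1  2   0 ]
  [ 0  0   0  0  -1 ]
ρ3 := -1·ρ3
  [ 1  4  -2  5  0 ]
  [ 0  1  -1  2  0 ]
  [ 0  0   0  0  1 ]
ρ1 := ρ1 − 4·ρ2
  [ 1  0   2  -3  0 ]
  [ 0  1  -1   2  0 ]
  [ 0  0   0   0  1 ]
Pivot columns are the columns containing a leading 1.

0, 1, 4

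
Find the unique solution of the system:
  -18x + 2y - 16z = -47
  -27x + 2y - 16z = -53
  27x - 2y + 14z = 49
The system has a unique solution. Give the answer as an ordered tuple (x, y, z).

(2/3, -3/2, 2)

Form the augmented matrix and row-reduce:
  [ -18   2  -16  |  -47 ]
  [ -27   2  -16  |  -53 ]
  [  27  -2   14  |   49 ]
r1 ← -1/18·r1
  [   1  -1/9  8/9  |  47/18 ]
  [ -27     2  -16  |    -53 ]
  [  27    -2   14  |     49 ]
r2 ← r2 + 27·r1
  [  1  -1/9  8/9  |  47/18 ]
  [  0    -1    8  |   35/2 ]
  [ 27    -2   14  |     49 ]
r3 ← r3 − 27·r1
  [ 1  -1/9  8/9  |  47/18 ]
  [ 0    -1    8  |   35/2 ]
  [ 0     1  -10  |  -43/2 ]
r2 ← -1·r2
  [ 1  -1/9  8/9  |  47/18 ]
  [ 0     1   -8  |  -35/2 ]
  [ 0     1  -10  |  -43/2 ]
r3 ← r3 − r2
  [ 1  -1/9  8/9  |  47/18 ]
  [ 0     1   -8  |  -35/2 ]
  [ 0     0   -2  |     -4 ]
r3 ← -1/2·r3
  [ 1  -1/9  8/9  |  47/18 ]
  [ 0     1   -8  |  -35/2 ]
  [ 0     0    1  |      2 ]
r2 ← r2 + 8·r3
  [ 1  -1/9  8/9  |  47/18 ]
  [ 0     1    0  |   -3/2 ]
  [ 0     0    1  |      2 ]
r1 ← r1 − 8/9·r3
  [ 1  -1/9  0  |   5/6 ]
  [ 0     1  0  |  -3/2 ]
  [ 0     0  1  |     2 ]
r1 ← r1 + 1/9·r2
  [ 1  0  0  |   2/3 ]
  [ 0  1  0  |  -3/2 ]
  [ 0  0  1  |     2 ]
Reading off the last column: x = 2/3, y = -3/2, z = 2.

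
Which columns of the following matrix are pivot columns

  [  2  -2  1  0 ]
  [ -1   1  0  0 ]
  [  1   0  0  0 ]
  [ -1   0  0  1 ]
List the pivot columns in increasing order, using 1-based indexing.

1, 2, 3, 4

R1 := 1/2·R1
  [  1  -1  1/2  0 ]
  [ -1   1    0  0 ]
  [  1   0    0  0 ]
  [ -1   0    0  1 ]
R2 := R2 + R1
  [  1  -1  1/2  0 ]
  [  0   0  1/2  0 ]
  [  1   0    0  0 ]
  [ -1   0    0  1 ]
R3 := R3 − R1
  [  1  -1   1/2  0 ]
  [  0   0   1/2  0 ]
  [  0   1  -1/2  0 ]
  [ -1   0     0  1 ]
R4 := R4 + R1
  [ 1  -1   1/2  0 ]
  [ 0   0   1/2  0 ]
  [ 0   1  -1/2  0 ]
  [ 0  -1   1/2  1 ]
R2 <-> R3
  [ 1  -1   1/2  0 ]
  [ 0   1  -1/2  0 ]
  [ 0   0   1/2  0 ]
  [ 0  -1   1/2  1 ]
R4 := R4 + R2
  [ 1  -1   1/2  0 ]
  [ 0   1  -1/2  0 ]
  [ 0   0   1/2  0 ]
  [ 0   0     0  1 ]
R3 := 2·R3
  [ 1  -1   1/2  0 ]
  [ 0   1  -1/2  0 ]
  [ 0   0     1  0 ]
  [ 0   0     0  1 ]
R2 := R2 + 1/2·R3
  [ 1  -1  1/2  0 ]
  [ 0   1    0  0 ]
  [ 0   0    1  0 ]
  [ 0   0    0  1 ]
R1 := R1 − 1/2·R3
  [ 1  -1  0  0 ]
  [ 0   1  0  0 ]
  [ 0   0  1  0 ]
  [ 0   0  0  1 ]
R1 := R1 + R2
  [ 1  0  0  0 ]
  [ 0  1  0  0 ]
  [ 0  0  1  0 ]
  [ 0  0  0  1 ]
Pivot columns are the columns containing a leading 1.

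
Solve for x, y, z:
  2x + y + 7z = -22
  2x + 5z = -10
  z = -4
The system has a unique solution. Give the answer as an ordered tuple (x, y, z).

(5, -4, -4)

Form the augmented matrix and row-reduce:
  [ 2  1  7  |  -22 ]
  [ 2  0  5  |  -10 ]
  [ 0  0  1  |   -4 ]
R1 -> 1/2·R1
  [ 1  1/2  7/2  |  -11 ]
  [ 2    0    5  |  -10 ]
  [ 0    0    1  |   -4 ]
R2 -> R2 − 2·R1
  [ 1  1/2  7/2  |  -11 ]
  [ 0   -1   -2  |   12 ]
  [ 0    0    1  |   -4 ]
R2 -> -1·R2
  [ 1  1/2  7/2  |  -11 ]
  [ 0    1    2  |  -12 ]
  [ 0    0    1  |   -4 ]
R2 -> R2 − 2·R3
  [ 1  1/2  7/2  |  -11 ]
  [ 0    1    0  |   -4 ]
  [ 0    0    1  |   -4 ]
R1 -> R1 − 7/2·R3
  [ 1  1/2  0  |   3 ]
  [ 0    1  0  |  -4 ]
  [ 0    0  1  |  -4 ]
R1 -> R1 − 1/2·R2
  [ 1  0  0  |   5 ]
  [ 0  1  0  |  -4 ]
  [ 0  0  1  |  -4 ]
Reading off the last column: x = 5, y = -4, z = -4.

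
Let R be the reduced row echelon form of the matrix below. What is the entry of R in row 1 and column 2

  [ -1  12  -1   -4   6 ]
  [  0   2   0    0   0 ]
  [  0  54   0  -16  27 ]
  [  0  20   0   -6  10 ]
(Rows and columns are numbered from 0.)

R1 ← -1·R1
  [ 1  -12  1    4  -6 ]
  [ 0    2  0    0   0 ]
  [ 0   54  0  -16  27 ]
  [ 0   20  0   -6  10 ]
R2 ← 1/2·R2
  [ 1  -12  1    4  -6 ]
  [ 0    1  0    0   0 ]
  [ 0   54  0  -16  27 ]
  [ 0   20  0   -6  10 ]
R3 ← R3 − 54·R2
  [ 1  -12  1    4  -6 ]
  [ 0    1  0    0   0 ]
  [ 0    0  0  -16  27 ]
  [ 0   20  0   -6  10 ]
R4 ← R4 − 20·R2
  [ 1  -12  1    4  -6 ]
  [ 0    1  0    0   0 ]
  [ 0    0  0  -16  27 ]
  [ 0    0  0   -6  10 ]
R3 ← -1/16·R3
  [ 1  -12  1   4      -6 ]
  [ 0    1  0   0       0 ]
  [ 0    0  0   1  -27/16 ]
  [ 0    0  0  -6      10 ]
R4 ← R4 + 6·R3
  [ 1  -12  1  4      -6 ]
  [ 0    1  0  0       0 ]
  [ 0    0  0  1  -27/16 ]
  [ 0    0  0  0    -1/8 ]
R4 ← -8·R4
  [ 1  -12  1  4      -6 ]
  [ 0    1  0  0       0 ]
  [ 0    0  0  1  -27/16 ]
  [ 0    0  0  0       1 ]
R3 ← R3 + 27/16·R4
  [ 1  -12  1  4  -6 ]
  [ 0    1  0  0   0 ]
  [ 0    0  0  1   0 ]
  [ 0    0  0  0   1 ]
R1 ← R1 + 6·R4
  [ 1  -12  1  4  0 ]
  [ 0    1  0  0  0 ]
  [ 0    0  0  1  0 ]
  [ 0    0  0  0  1 ]
R1 ← R1 − 4·R3
  [ 1  -12  1  0  0 ]
  [ 0    1  0  0  0 ]
  [ 0    0  0  1  0 ]
  [ 0    0  0  0  1 ]
R1 ← R1 + 12·R2
  [ 1  0  1  0  0 ]
  [ 0  1  0  0  0 ]
  [ 0  0  0  1  0 ]
  [ 0  0  0  0  1 ]

0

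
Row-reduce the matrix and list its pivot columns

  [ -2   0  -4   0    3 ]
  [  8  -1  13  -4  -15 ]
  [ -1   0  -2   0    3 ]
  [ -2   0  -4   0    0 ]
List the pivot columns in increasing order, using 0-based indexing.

R1 ← -1/2·R1
  [  1   0   2   0  -3/2 ]
  [  8  -1  13  -4   -15 ]
  [ -1   0  -2   0     3 ]
  [ -2   0  -4   0     0 ]
R2 ← R2 − 8·R1
  [  1   0   2   0  -3/2 ]
  [  0  -1  -3  -4    -3 ]
  [ -1   0  -2   0     3 ]
  [ -2   0  -4   0     0 ]
R3 ← R3 + R1
  [  1   0   2   0  -3/2 ]
  [  0  -1  -3  -4    -3 ]
  [  0   0   0   0   3/2 ]
  [ -2   0  -4   0     0 ]
R4 ← R4 + 2·R1
  [ 1   0   2   0  -3/2 ]
  [ 0  -1  -3  -4    -3 ]
  [ 0   0   0   0   3/2 ]
  [ 0   0   0   0    -3 ]
R2 ← -1·R2
  [ 1  0  2  0  -3/2 ]
  [ 0  1  3  4     3 ]
  [ 0  0  0  0   3/2 ]
  [ 0  0  0  0    -3 ]
R3 ← 2/3·R3
  [ 1  0  2  0  -3/2 ]
  [ 0  1  3  4     3 ]
  [ 0  0  0  0     1 ]
  [ 0  0  0  0    -3 ]
R4 ← R4 + 3·R3
  [ 1  0  2  0  -3/2 ]
  [ 0  1  3  4     3 ]
  [ 0  0  0  0     1 ]
  [ 0  0  0  0     0 ]
R2 ← R2 − 3·R3
  [ 1  0  2  0  -3/2 ]
  [ 0  1  3  4     0 ]
  [ 0  0  0  0     1 ]
  [ 0  0  0  0     0 ]
R1 ← R1 + 3/2·R3
  [ 1  0  2  0  0 ]
  [ 0  1  3  4  0 ]
  [ 0  0  0  0  1 ]
  [ 0  0  0  0  0 ]
Pivot columns are the columns containing a leading 1.

0, 1, 4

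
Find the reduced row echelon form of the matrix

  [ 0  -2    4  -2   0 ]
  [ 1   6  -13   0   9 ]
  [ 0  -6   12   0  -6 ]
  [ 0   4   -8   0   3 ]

[[1, 0, -1, 0, 0], [0, 1, -2, 0, 0], [0, 0, 0, 1, 0], [0, 0, 0, 0, 1]]

R1 <-> R2
  [ 1   6  -13   0   9 ]
  [ 0  -2    4  -2   0 ]
  [ 0  -6   12   0  -6 ]
  [ 0   4   -8   0   3 ]
R2 ← -1/2·R2
  [ 1   6  -13  0   9 ]
  [ 0   1   -2  1   0 ]
  [ 0  -6   12  0  -6 ]
  [ 0   4   -8  0   3 ]
R3 ← R3 + 6·R2
  [ 1  6  -13  0   9 ]
  [ 0  1   -2  1   0 ]
  [ 0  0    0  6  -6 ]
  [ 0  4   -8  0   3 ]
R4 ← R4 − 4·R2
  [ 1  6  -13   0   9 ]
  [ 0  1   -2   1   0 ]
  [ 0  0    0   6  -6 ]
  [ 0  0    0  -4   3 ]
R3 ← 1/6·R3
  [ 1  6  -13   0   9 ]
  [ 0  1   -2   1   0 ]
  [ 0  0    0   1  -1 ]
  [ 0  0    0  -4   3 ]
R4 ← R4 + 4·R3
  [ 1  6  -13  0   9 ]
  [ 0  1   -2  1   0 ]
  [ 0  0    0  1  -1 ]
  [ 0  0    0  0  -1 ]
R4 ← -1·R4
  [ 1  6  -13  0   9 ]
  [ 0  1   -2  1   0 ]
  [ 0  0    0  1  -1 ]
  [ 0  0    0  0   1 ]
R3 ← R3 + R4
  [ 1  6  -13  0  9 ]
  [ 0  1   -2  1  0 ]
  [ 0  0    0  1  0 ]
  [ 0  0    0  0  1 ]
R1 ← R1 − 9·R4
  [ 1  6  -13  0  0 ]
  [ 0  1   -2  1  0 ]
  [ 0  0    0  1  0 ]
  [ 0  0    0  0  1 ]
R2 ← R2 − R3
  [ 1  6  -13  0  0 ]
  [ 0  1   -2  0  0 ]
  [ 0  0    0  1  0 ]
  [ 0  0    0  0  1 ]
R1 ← R1 − 6·R2
  [ 1  0  -1  0  0 ]
  [ 0  1  -2  0  0 ]
  [ 0  0   0  1  0 ]
  [ 0  0   0  0  1 ]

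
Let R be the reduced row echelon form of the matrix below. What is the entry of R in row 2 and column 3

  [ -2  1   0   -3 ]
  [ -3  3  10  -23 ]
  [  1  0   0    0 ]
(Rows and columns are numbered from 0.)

-7/5

R1 ← -1/2·R1
  [  1  -1/2   0  3/2 ]
  [ -3     3  10  -23 ]
  [  1     0   0    0 ]
R2 ← R2 + 3·R1
  [ 1  -1/2   0    3/2 ]
  [ 0   3/2  10  -37/2 ]
  [ 1     0   0      0 ]
R3 ← R3 − R1
  [ 1  -1/2   0    3/2 ]
  [ 0   3/2  10  -37/2 ]
  [ 0   1/2   0   -3/2 ]
R2 ← 2/3·R2
  [ 1  -1/2     0    3/2 ]
  [ 0     1  20/3  -37/3 ]
  [ 0   1/2     0   -3/2 ]
R3 ← R3 − 1/2·R2
  [ 1  -1/2      0    3/2 ]
  [ 0     1   20/3  -37/3 ]
  [ 0     0  -10/3   14/3 ]
R3 ← -3/10·R3
  [ 1  -1/2     0    3/2 ]
  [ 0     1  20/3  -37/3 ]
  [ 0     0     1   -7/5 ]
R2 ← R2 − 20/3·R3
  [ 1  -1/2  0   3/2 ]
  [ 0     1  0    -3 ]
  [ 0     0  1  -7/5 ]
R1 ← R1 + 1/2·R2
  [ 1  0  0     0 ]
  [ 0  1  0    -3 ]
  [ 0  0  1  -7/5 ]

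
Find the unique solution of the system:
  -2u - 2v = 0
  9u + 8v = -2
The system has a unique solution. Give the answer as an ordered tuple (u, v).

(-2, 2)

Form the augmented matrix and row-reduce:
  [ -2  -2  |   0 ]
  [  9   8  |  -2 ]
r1 -> -1/2·r1
  [ 1  1  |   0 ]
  [ 9  8  |  -2 ]
r2 -> r2 − 9·r1
  [ 1   1  |   0 ]
  [ 0  -1  |  -2 ]
r2 -> -1·r2
  [ 1  1  |  0 ]
  [ 0  1  |  2 ]
r1 -> r1 − r2
  [ 1  0  |  -2 ]
  [ 0  1  |   2 ]
Reading off the last column: u = -2, v = 2.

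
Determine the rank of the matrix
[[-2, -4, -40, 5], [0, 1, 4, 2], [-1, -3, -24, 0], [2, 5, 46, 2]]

rank = 4

R1 ← -1/2·R1
R3 ← R3 + R1
R4 ← R4 − 2·R1
R3 ← R3 + R2
R4 ← R4 − R2
R3 ↔ R4
R3 ← 1/2·R3
R4 ← -2·R4
R3 ← R3 − 5/2·R4
R2 ← R2 − 2·R4
R1 ← R1 + 5/2·R4
R2 ← R2 − 4·R3
R1 ← R1 − 20·R3
R1 ← R1 − 2·R2
The reduced form has 4 nonzero rows.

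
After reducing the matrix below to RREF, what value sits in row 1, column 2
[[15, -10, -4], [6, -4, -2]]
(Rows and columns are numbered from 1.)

-2/3

Multiply R1 by 1/15.
Subtract 6 times R1 from R2.
Multiply R2 by -5/2.
Add 4/15 times R2 to R1.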